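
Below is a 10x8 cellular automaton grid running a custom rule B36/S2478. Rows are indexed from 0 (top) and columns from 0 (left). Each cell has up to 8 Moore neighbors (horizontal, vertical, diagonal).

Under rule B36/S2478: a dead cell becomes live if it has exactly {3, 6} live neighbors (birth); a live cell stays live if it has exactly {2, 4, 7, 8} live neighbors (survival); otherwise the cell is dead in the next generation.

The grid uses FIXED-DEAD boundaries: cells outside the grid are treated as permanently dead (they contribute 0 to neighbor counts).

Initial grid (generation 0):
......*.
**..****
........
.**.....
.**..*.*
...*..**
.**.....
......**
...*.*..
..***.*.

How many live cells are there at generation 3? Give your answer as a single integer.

Simulating step by step:
Generation 0 (given above): 26 live cells
Generation 1: 18 live cells
.......*
.......*
*.*..**.
........
..**...*
...*...*
..*.....
..*...*.
..*....*
..*..*..
Generation 2: 17 live cells
........
.......*
......*.
.***..*.
..**....
........
..**....
.***....
.***..*.
........
Generation 3: 13 live cells
........
........
..*...**
.**.....
.**.....
........
.**.....
.**.*...
........
..*.....
Population at generation 3: 13

Answer: 13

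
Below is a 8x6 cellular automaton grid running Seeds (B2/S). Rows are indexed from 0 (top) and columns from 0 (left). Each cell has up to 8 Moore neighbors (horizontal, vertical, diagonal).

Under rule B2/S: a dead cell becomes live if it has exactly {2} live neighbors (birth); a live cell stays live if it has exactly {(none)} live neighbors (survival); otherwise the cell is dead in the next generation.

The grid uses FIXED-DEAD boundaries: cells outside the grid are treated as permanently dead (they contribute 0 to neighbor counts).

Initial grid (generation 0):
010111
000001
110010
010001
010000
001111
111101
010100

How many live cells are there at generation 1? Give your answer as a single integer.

Answer: 4

Derivation:
Simulating step by step:
Generation 0 (given above): 22 live cells
Generation 1: 4 live cells
001000
000000
001000
000010
100000
000000
000000
000000
Population at generation 1: 4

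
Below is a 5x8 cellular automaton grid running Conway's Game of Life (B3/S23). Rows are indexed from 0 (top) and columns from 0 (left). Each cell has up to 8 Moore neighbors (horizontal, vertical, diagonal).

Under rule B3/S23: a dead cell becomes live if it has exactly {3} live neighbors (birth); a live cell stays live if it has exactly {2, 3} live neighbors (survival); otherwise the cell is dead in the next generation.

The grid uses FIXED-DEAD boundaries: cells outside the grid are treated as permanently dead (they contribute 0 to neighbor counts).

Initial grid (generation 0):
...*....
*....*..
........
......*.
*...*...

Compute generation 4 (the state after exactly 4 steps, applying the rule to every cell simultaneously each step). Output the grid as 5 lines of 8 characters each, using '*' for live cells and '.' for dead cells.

Simulating step by step:
Generation 0 (given above): 6 live cells
Generation 1: 0 live cells
........
........
........
........
........
Generation 2: 0 live cells
........
........
........
........
........
Generation 3: 0 live cells
........
........
........
........
........
Generation 4: 0 live cells
(generation 4 grid is the final answer)

Answer: ........
........
........
........
........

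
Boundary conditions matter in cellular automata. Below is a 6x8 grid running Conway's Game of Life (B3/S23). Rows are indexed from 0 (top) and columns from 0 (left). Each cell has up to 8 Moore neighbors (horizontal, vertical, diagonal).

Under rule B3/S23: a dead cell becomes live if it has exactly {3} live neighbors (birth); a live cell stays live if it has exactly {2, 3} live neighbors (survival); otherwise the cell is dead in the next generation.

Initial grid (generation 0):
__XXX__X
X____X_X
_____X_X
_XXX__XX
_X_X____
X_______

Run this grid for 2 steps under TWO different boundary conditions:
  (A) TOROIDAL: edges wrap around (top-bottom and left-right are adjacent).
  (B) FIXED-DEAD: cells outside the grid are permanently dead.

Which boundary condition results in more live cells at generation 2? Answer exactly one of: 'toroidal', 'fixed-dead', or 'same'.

Answer: toroidal

Derivation:
Under TOROIDAL boundary, generation 2:
_X_X__X_
_______X
_X______
_X____XX
_X_X_XXX
_X__XXX_
Population = 17

Under FIXED-DEAD boundary, generation 2:
___XXXX_
_______X
_X_____X
______XX
XX_XX___
________
Population = 13

Comparison: toroidal=17, fixed-dead=13 -> toroidal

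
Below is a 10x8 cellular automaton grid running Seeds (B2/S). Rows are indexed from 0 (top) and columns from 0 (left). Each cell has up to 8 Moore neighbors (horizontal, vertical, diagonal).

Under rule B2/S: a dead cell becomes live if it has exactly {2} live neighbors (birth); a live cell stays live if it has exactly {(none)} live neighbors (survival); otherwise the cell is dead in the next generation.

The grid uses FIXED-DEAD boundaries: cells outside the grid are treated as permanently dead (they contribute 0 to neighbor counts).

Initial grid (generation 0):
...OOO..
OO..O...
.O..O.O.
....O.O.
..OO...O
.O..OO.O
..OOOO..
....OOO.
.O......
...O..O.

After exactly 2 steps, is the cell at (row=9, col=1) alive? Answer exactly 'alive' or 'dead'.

Simulating step by step:
Generation 0 (given above): 28 live cells
Generation 1: 15 live cells
OOO.....
......O.
..O....O
.O......
.O......
........
.O.....O
.O......
..OO...O
..O.....
Generation 2: 18 live cells
........
O..O...O
.O....O.
O.......
O.O.....
OOO.....
O.O.....
O..O..OO
........
.O......

Cell (9,1) at generation 2: 1 -> alive

Answer: alive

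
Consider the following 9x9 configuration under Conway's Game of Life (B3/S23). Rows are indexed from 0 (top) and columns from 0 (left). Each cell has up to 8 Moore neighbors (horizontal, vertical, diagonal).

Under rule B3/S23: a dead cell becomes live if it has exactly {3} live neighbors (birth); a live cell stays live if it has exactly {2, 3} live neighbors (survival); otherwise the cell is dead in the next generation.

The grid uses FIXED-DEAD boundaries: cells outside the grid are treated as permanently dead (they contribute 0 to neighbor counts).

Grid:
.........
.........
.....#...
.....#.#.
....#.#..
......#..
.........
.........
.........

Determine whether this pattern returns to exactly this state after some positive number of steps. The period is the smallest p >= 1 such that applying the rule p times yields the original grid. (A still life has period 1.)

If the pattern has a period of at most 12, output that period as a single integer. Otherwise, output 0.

Answer: 2

Derivation:
Simulating and comparing each generation to the original:
Gen 0 (original, given above): 6 live cells
Gen 1: 6 live cells, differs from original
Gen 2: 6 live cells, MATCHES original -> period = 2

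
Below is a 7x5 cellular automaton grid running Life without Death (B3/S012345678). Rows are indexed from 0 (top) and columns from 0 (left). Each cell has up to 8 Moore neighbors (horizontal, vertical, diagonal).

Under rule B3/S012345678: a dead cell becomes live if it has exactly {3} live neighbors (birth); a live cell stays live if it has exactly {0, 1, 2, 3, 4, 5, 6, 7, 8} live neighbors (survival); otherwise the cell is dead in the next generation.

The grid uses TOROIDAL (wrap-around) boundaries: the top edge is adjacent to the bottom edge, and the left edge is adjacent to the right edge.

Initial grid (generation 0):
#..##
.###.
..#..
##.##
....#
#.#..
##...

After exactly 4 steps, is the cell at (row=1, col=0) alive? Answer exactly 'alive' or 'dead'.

Simulating step by step:
Generation 0 (given above): 16 live cells
Generation 1: 22 live cells
#..##
####.
..#..
#####
..#.#
#.#.#
####.
Generation 2: 22 live cells
#..##
####.
..#..
#####
..#.#
#.#.#
####.
Generation 3: 22 live cells
#..##
####.
..#..
#####
..#.#
#.#.#
####.
Generation 4: 22 live cells
#..##
####.
..#..
#####
..#.#
#.#.#
####.

Cell (1,0) at generation 4: 1 -> alive

Answer: alive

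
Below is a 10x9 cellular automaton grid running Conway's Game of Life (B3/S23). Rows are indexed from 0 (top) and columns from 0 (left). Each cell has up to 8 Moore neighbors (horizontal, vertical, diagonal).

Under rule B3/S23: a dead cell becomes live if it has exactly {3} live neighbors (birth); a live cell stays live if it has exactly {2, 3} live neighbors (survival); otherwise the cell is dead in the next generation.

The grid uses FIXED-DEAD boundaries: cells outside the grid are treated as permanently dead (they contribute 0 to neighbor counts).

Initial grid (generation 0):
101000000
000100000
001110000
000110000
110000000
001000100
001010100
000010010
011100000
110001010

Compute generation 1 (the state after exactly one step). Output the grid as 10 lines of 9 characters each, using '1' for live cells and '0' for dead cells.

Simulating step by step:
Generation 0 (given above): 24 live cells
Generation 1: 24 live cells
(generation 1 grid is the final answer)

Answer: 000000000
010010000
001000000
010010000
011100000
001101000
000000110
010011000
111110100
110000000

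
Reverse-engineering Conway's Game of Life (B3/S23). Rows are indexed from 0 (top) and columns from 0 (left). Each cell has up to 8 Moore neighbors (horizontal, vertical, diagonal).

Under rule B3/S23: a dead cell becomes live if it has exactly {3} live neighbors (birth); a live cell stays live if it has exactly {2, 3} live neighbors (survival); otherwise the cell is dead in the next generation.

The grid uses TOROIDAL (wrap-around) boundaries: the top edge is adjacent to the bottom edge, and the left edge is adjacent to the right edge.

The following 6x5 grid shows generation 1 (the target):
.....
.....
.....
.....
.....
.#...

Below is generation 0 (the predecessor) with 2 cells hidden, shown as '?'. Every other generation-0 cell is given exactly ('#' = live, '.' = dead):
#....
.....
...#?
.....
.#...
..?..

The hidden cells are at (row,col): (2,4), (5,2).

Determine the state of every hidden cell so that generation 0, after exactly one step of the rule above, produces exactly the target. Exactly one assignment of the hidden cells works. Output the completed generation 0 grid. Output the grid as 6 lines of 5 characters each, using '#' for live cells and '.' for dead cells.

Hidden generation-0 cells (in order): (2,4), (5,2).
A hidden cell only influences target cells in its own 3x3 neighborhood. Try each of the 2^2 = 4 assignments, step the completed generation 0 forward once under B3/S23, and compare with the target:
  (2,4)=. (5,2)=. -> step gives (5,1)='.' but target has '#' -> reject
  (2,4)=. (5,2)=# -> step reproduces the target at every cell -> ACCEPT
  (2,4)=# (5,2)=. -> step gives (1,4)='#' but target has '.' -> reject
  (2,4)=# (5,2)=# -> step gives (1,4)='#' but target has '.' -> reject
Unique solution: (2,4)=dead, (5,2)=live.
Check: live-neighbor counts of every cell in the completed generation 0:
02111
11112
00101
11211
11210
23111
Applying B3/S23 to generation 0 with these counts gives:
.....
.....
.....
.....
.....
.#...
which matches the target exactly.

Answer: #....
.....
...#.
.....
.#...
..#..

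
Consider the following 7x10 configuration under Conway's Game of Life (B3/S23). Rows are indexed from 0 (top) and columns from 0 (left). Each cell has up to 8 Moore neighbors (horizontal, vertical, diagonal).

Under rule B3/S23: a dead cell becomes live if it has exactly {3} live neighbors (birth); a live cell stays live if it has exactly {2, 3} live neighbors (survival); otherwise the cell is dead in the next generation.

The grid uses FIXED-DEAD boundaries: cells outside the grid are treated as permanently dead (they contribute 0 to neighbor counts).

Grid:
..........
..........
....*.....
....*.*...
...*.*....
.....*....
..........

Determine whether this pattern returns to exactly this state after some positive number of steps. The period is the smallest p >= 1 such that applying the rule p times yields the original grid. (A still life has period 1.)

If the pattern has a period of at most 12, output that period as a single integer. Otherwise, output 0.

Simulating and comparing each generation to the original:
Gen 0 (original, given above): 6 live cells
Gen 1: 6 live cells, differs from original
Gen 2: 6 live cells, MATCHES original -> period = 2

Answer: 2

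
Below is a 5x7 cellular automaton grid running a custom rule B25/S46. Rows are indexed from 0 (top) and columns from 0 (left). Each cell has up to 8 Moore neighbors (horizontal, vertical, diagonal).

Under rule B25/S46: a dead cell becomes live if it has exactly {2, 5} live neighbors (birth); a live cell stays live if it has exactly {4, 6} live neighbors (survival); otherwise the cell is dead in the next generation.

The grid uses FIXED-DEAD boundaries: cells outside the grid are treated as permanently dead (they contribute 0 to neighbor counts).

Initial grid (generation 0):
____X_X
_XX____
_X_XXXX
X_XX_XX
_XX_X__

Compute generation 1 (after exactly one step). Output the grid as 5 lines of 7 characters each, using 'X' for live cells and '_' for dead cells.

Simulating step by step:
Generation 0 (given above): 17 live cells
Generation 1: 13 live cells
(generation 1 grid is the final answer)

Answer: _XXX_X_
X____X_
_X_XXX_
_X_____
X_____X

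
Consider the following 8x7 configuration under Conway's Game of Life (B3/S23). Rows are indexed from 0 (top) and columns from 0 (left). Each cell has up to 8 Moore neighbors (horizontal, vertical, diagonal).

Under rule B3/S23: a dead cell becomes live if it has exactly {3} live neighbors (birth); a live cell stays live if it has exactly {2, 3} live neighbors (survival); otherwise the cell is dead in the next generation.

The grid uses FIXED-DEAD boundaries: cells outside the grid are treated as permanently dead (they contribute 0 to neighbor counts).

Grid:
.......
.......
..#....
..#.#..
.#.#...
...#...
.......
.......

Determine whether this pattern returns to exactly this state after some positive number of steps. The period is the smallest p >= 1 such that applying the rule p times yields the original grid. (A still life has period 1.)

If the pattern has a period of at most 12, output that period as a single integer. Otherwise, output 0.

Answer: 2

Derivation:
Simulating and comparing each generation to the original:
Gen 0 (original, given above): 6 live cells
Gen 1: 6 live cells, differs from original
Gen 2: 6 live cells, MATCHES original -> period = 2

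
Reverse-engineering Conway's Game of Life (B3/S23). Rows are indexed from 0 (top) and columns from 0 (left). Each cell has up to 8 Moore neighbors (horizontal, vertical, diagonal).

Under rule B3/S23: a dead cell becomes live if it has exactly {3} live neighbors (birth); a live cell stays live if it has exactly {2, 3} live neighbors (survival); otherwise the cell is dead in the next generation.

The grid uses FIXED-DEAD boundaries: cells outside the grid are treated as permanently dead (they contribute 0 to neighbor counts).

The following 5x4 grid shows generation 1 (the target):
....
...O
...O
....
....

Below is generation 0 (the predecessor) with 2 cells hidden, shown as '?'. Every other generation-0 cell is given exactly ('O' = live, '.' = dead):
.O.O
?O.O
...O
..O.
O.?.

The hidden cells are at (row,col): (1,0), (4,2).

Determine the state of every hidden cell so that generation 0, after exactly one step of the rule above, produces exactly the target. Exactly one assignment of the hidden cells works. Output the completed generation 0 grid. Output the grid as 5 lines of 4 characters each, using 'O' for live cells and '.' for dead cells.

Answer: .O.O
.O.O
...O
..O.
O...

Derivation:
Hidden generation-0 cells (in order): (1,0), (4,2).
A hidden cell only influences target cells in its own 3x3 neighborhood. Try each of the 2^2 = 4 assignments, step the completed generation 0 forward once under B3/S23, and compare with the target:
  (1,0)=. (4,2)=. -> step reproduces the target at every cell -> ACCEPT
  (1,0)=. (4,2)=O -> step gives (3,1)='O' but target has '.' -> reject
  (1,0)=O (4,2)=. -> step gives (0,0)='O' but target has '.' -> reject
  (1,0)=O (4,2)=O -> step gives (0,0)='O' but target has '.' -> reject
Unique solution: (1,0)=dead, (4,2)=dead.
Check: live-neighbor counts of every cell in the completed generation 0:
2141
2152
1242
1212
0211
Applying B3/S23 to generation 0 with these counts gives:
....
...O
...O
....
....
which matches the target exactly.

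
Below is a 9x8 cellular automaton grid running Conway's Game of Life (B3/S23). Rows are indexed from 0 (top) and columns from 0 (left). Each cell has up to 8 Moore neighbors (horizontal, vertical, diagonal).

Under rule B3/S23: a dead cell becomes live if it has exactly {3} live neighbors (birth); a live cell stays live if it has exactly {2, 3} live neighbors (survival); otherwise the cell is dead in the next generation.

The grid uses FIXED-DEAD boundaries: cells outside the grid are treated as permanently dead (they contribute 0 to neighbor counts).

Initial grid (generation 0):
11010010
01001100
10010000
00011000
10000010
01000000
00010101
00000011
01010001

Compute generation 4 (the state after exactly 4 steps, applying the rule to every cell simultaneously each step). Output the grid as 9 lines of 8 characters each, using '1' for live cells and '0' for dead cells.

Answer: 11000000
11000110
00010010
00100100
00011000
00000000
00000000
00000000
00000000

Derivation:
Simulating step by step:
Generation 0 (given above): 22 live cells
Generation 1: 21 live cells
11101100
01011100
00110100
00011000
00000000
00000010
00000001
00101001
00000011
Generation 2: 15 live cells
11100100
10000010
00000100
00111000
00000000
00000000
00000011
00000001
00000011
Generation 3: 15 live cells
11000000
10000110
00011100
00011000
00010000
00000000
00000011
00000000
00000011
Generation 4: 12 live cells
(generation 4 grid is the final answer)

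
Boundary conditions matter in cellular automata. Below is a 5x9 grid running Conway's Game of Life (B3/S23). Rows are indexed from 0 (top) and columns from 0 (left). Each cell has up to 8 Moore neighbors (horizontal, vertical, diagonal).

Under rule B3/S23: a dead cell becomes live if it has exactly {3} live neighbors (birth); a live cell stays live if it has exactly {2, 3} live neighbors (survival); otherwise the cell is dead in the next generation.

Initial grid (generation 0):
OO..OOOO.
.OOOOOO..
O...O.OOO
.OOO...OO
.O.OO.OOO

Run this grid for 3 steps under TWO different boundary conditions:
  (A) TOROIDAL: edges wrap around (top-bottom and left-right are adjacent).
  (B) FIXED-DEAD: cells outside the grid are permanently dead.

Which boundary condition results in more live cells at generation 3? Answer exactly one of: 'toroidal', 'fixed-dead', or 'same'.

Answer: fixed-dead

Derivation:
Under TOROIDAL boundary, generation 3:
.........
.........
.........
.........
.........
Population = 0

Under FIXED-DEAD boundary, generation 3:
.........
OO.......
O......OO
..O......
O.O......
Population = 8

Comparison: toroidal=0, fixed-dead=8 -> fixed-dead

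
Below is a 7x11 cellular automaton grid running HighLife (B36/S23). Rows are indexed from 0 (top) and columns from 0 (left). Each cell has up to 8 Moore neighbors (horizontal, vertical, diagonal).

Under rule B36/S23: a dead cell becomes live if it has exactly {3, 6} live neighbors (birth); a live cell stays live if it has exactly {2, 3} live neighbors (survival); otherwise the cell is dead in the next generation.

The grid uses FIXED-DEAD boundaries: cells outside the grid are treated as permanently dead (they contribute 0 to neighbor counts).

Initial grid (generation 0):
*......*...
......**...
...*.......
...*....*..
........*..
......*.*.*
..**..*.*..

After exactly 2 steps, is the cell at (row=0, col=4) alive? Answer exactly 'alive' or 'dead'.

Answer: dead

Derivation:
Simulating step by step:
Generation 0 (given above): 15 live cells
Generation 1: 8 live cells
......**...
......**...
.......*...
...........
........*..
........*..
.........*.
Generation 2: 7 live cells
......**...
........*..
......**...
...........
...........
........**.
...........

Cell (0,4) at generation 2: 0 -> dead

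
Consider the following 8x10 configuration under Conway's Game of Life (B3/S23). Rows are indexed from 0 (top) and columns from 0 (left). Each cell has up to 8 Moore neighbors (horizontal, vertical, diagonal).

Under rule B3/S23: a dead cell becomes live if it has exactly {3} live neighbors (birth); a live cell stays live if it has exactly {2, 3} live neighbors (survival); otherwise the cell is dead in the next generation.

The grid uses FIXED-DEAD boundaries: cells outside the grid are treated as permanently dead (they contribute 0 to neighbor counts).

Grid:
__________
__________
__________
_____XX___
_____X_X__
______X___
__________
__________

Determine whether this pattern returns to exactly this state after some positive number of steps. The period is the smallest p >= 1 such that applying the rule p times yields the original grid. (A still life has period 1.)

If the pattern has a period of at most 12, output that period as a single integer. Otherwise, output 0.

Answer: 1

Derivation:
Simulating and comparing each generation to the original:
Gen 0 (original, given above): 5 live cells
Gen 1: 5 live cells, MATCHES original -> period = 1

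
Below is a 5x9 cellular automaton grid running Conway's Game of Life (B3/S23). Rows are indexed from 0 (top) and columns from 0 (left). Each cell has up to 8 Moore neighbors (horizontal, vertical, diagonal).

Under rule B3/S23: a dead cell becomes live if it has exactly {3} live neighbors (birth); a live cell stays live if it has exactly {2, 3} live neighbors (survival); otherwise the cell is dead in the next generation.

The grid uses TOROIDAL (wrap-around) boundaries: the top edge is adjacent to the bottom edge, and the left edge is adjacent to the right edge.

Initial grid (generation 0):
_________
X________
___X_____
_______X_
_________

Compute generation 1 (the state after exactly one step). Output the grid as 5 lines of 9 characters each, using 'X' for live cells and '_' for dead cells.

Answer: _________
_________
_________
_________
_________

Derivation:
Simulating step by step:
Generation 0 (given above): 3 live cells
Generation 1: 0 live cells
(generation 1 grid is the final answer)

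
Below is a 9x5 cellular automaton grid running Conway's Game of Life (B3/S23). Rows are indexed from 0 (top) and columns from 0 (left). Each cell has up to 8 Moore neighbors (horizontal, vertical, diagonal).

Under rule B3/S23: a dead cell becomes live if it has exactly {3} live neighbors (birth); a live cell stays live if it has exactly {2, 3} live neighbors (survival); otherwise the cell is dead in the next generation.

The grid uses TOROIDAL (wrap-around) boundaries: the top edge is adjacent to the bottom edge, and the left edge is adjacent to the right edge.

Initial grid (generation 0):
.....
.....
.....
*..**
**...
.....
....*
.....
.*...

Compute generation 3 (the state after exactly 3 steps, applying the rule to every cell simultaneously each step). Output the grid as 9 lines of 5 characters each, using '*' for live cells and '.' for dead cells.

Simulating step by step:
Generation 0 (given above): 7 live cells
Generation 1: 7 live cells
.....
.....
....*
**..*
**...
*....
.....
.....
.....
Generation 2: 5 live cells
.....
.....
....*
.*..*
.....
**...
.....
.....
.....
Generation 3: 3 live cells
(generation 3 grid is the final answer)

Answer: .....
.....
*....
*....
.*...
.....
.....
.....
.....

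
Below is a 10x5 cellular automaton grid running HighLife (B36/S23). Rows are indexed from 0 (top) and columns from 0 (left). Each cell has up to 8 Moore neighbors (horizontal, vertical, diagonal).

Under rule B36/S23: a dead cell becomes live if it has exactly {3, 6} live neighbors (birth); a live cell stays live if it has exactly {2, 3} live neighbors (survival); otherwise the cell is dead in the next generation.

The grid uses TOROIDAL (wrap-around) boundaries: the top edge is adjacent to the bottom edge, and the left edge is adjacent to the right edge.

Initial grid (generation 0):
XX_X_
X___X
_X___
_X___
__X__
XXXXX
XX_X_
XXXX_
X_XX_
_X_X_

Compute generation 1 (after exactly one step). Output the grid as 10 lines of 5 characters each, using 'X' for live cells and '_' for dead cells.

Answer: _X_X_
__X_X
_X___
_XX__
____X
_____
_____
____X
XX___
__XX_

Derivation:
Simulating step by step:
Generation 0 (given above): 25 live cells
Generation 1: 13 live cells
(generation 1 grid is the final answer)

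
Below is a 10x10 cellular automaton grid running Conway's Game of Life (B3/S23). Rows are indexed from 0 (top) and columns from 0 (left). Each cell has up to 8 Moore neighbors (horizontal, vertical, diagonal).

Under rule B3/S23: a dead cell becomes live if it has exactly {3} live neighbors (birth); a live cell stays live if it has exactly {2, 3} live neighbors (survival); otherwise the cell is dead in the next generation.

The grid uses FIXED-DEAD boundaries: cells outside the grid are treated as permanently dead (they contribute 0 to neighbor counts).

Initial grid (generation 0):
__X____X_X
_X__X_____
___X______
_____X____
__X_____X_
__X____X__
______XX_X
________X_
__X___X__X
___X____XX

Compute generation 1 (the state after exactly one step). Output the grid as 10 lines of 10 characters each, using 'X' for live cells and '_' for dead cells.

Simulating step by step:
Generation 0 (given above): 21 live cells
Generation 1: 14 live cells
(generation 1 grid is the final answer)

Answer: __________
__XX______
____X_____
__________
__________
______XX__
______XX__
______X_XX
_______X_X
________XX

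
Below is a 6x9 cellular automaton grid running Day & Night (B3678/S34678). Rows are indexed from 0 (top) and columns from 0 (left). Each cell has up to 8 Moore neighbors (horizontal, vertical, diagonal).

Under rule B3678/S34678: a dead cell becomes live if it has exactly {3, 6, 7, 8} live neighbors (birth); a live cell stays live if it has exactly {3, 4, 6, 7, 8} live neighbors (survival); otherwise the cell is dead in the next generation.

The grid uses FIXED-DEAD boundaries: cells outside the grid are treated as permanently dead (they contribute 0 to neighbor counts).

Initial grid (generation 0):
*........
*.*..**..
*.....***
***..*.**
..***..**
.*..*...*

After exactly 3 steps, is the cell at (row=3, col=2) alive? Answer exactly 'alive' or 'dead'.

Simulating step by step:
Generation 0 (given above): 23 live cells
Generation 1: 20 live cells
.*.......
......*..
***.....*
.**.*..*.
*.*******
..*....*.
Generation 2: 21 live cells
.........
*.*......
.***...*.
.*.**..*.
..*.*****
.*..**.**
Generation 3: 18 live cells
.........
..**.....
**.**....
.**.*..*.
.**.....*
...***.**

Cell (3,2) at generation 3: 1 -> alive

Answer: alive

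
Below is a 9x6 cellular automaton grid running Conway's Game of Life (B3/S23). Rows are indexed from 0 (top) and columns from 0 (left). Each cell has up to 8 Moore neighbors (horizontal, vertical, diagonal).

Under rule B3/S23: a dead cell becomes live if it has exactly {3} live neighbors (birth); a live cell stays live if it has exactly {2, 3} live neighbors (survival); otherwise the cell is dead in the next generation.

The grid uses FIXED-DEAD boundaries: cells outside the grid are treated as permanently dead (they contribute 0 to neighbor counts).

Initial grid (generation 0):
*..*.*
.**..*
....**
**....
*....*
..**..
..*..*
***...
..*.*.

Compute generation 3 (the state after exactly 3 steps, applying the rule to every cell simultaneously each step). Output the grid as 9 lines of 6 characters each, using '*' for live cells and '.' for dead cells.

Answer: ......
**....
*...**
*...**
*....*
***...
.*....
.*.*..
..**..

Derivation:
Simulating step by step:
Generation 0 (given above): 21 live cells
Generation 1: 24 live cells
.**.*.
.***.*
*.*.**
**..**
*.*...
.****.
......
..*...
..**..
Generation 2: 19 live cells
.*..*.
*....*
*.....
*.*.**
*....*
.***..
.*....
..**..
..**..
Generation 3: 18 live cells
(generation 3 grid is the final answer)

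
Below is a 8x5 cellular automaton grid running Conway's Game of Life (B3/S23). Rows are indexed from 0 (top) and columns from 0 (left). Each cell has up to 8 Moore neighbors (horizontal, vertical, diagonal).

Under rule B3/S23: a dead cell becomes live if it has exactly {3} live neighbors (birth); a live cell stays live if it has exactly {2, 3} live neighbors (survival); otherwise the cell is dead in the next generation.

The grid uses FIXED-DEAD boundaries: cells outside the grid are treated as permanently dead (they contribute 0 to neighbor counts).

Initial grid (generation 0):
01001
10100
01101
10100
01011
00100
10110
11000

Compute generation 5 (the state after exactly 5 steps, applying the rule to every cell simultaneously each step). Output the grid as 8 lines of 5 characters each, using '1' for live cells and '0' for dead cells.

Answer: 01000
10100
10010
00011
00000
00001
11001
00110

Derivation:
Simulating step by step:
Generation 0 (given above): 18 live cells
Generation 1: 16 live cells
01000
10100
10100
10001
01010
00001
10110
11100
Generation 2: 18 live cells
01000
10100
10010
10110
00011
01001
10110
10110
Generation 3: 15 live cells
01000
10100
10010
01100
01001
01001
10001
00110
Generation 4: 20 live cells
01000
10100
10010
11110
11010
11011
01101
00010
Generation 5: 13 live cells
(generation 5 grid is the final answer)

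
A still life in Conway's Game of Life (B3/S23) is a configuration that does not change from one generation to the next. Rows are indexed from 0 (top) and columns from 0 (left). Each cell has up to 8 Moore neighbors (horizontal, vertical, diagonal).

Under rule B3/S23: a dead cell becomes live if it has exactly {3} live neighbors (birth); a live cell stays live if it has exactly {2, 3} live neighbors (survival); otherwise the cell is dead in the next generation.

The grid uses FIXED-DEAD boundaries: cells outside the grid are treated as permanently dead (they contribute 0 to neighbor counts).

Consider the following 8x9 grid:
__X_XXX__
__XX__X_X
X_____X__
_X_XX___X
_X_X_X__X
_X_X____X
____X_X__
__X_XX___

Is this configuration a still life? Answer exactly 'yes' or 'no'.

Answer: no

Derivation:
Compute generation 1 and compare to generation 0 (given above):
Generation 1:
__X_XXXX_
_XXXX_X__
_X__XX___
XX_XXX_X_
XX_X___XX
___X_X_X_
__X_X____
___XXX___
Cell (0,7) differs: gen0=0 vs gen1=1 -> NOT a still life.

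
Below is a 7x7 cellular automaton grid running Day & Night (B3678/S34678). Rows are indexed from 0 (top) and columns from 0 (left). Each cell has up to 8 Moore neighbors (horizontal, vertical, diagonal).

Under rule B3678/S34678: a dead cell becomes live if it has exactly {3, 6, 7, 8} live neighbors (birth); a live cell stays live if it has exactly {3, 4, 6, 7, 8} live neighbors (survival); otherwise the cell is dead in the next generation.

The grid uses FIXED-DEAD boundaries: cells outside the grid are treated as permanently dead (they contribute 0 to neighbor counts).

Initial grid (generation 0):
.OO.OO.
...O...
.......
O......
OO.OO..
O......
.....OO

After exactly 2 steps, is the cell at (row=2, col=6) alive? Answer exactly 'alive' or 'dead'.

Answer: dead

Derivation:
Simulating step by step:
Generation 0 (given above): 13 live cells
Generation 1: 9 live cells
...O...
..O.O..
.......
.O.....
OO.....
.O..OO.
.......
Generation 2: 6 live cells
.......
...O...
.......
O......
OOO....
O......
.......

Cell (2,6) at generation 2: 0 -> dead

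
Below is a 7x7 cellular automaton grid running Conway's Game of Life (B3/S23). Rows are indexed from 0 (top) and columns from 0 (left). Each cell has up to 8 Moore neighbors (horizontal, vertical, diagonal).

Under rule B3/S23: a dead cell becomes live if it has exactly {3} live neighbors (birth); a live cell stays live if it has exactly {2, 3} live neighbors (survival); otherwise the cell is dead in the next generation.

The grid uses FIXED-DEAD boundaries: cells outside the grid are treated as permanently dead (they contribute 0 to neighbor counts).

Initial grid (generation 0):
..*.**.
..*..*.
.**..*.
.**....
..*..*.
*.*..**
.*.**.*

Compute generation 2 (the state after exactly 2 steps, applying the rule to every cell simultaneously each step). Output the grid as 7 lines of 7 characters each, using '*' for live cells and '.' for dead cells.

Simulating step by step:
Generation 0 (given above): 20 live cells
Generation 1: 19 live cells
...***.
..*..**
...*...
...*...
..**.**
..*...*
.****.*
Generation 2: 21 live cells
(generation 2 grid is the final answer)

Answer: ...****
..*..**
..***..
...*...
..*****
......*
.***.*.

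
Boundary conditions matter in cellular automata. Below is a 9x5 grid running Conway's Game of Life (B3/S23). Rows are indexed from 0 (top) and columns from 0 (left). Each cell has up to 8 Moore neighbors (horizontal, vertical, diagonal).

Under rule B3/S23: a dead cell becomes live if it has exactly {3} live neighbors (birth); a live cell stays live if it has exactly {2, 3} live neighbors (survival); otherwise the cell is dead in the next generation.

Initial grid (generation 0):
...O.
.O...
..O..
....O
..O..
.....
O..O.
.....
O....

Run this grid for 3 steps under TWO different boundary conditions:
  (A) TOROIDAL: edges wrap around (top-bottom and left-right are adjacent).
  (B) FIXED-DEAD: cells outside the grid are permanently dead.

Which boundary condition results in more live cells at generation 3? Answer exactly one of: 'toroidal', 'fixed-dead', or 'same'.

Answer: same

Derivation:
Under TOROIDAL boundary, generation 3:
.....
.....
.....
.....
.....
.....
.....
.....
.....
Population = 0

Under FIXED-DEAD boundary, generation 3:
.....
.....
.....
.....
.....
.....
.....
.....
.....
Population = 0

Comparison: toroidal=0, fixed-dead=0 -> same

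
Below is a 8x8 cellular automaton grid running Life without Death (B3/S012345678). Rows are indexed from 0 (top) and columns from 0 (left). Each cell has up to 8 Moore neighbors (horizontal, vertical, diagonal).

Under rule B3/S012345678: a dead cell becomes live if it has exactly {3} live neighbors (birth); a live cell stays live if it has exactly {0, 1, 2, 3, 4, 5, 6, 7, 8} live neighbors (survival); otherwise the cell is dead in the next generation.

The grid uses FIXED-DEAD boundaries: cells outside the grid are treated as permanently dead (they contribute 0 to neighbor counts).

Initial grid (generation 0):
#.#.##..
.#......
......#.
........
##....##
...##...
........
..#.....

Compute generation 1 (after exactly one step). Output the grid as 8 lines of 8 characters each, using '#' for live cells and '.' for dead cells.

Answer: ###.##..
.#...#..
......#.
......##
##....##
...##...
...#....
..#.....

Derivation:
Simulating step by step:
Generation 0 (given above): 13 live cells
Generation 1: 18 live cells
(generation 1 grid is the final answer)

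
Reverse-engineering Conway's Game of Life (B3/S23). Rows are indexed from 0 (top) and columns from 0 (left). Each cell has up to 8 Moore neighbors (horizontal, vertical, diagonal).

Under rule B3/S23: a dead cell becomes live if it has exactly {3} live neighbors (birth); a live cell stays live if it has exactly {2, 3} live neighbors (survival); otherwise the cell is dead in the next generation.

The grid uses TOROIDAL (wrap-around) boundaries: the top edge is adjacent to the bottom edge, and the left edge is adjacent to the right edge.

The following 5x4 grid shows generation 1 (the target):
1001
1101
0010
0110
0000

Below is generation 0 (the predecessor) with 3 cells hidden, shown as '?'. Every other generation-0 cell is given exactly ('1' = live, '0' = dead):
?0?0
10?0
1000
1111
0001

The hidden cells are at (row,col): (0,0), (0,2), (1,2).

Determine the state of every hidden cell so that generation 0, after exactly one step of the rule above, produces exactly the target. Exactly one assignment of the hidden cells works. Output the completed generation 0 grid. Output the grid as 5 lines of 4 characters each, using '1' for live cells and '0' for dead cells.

Hidden generation-0 cells (in order): (0,0), (0,2), (1,2).
A hidden cell only influences target cells in its own 3x3 neighborhood. Try each of the 2^3 = 8 assignments, step the completed generation 0 forward once under B3/S23, and compare with the target:
  (0,0)=0 (0,2)=0 (1,2)=0 -> step gives (0,0)='0' but target has '1' -> reject
  (0,0)=0 (0,2)=0 (1,2)=1 -> step gives (0,0)='0' but target has '1' -> reject
  (0,0)=0 (0,2)=1 (1,2)=0 -> step gives (0,0)='0' but target has '1' -> reject
  (0,0)=0 (0,2)=1 (1,2)=1 -> step gives (0,0)='0' but target has '1' -> reject
  (0,0)=1 (0,2)=0 (1,2)=0 -> step reproduces the target at every cell -> ACCEPT
  (0,0)=1 (0,2)=0 (1,2)=1 -> step gives (0,1)='1' but target has '0' -> reject
  (0,0)=1 (0,2)=1 (1,2)=0 -> step gives (0,1)='1' but target has '0' -> reject
  (0,0)=1 (0,2)=1 (1,2)=1 -> step gives (0,2)='1' but target has '0' -> reject
Unique solution: (0,0)=live, (0,2)=dead, (1,2)=dead.
Check: live-neighbor counts of every cell in the completed generation 0:
2213
2303
4535
4334
5444
Applying B3/S23 to generation 0 with these counts gives:
1001
1101
0010
0110
0000
which matches the target exactly.

Answer: 1000
1000
1000
1111
0001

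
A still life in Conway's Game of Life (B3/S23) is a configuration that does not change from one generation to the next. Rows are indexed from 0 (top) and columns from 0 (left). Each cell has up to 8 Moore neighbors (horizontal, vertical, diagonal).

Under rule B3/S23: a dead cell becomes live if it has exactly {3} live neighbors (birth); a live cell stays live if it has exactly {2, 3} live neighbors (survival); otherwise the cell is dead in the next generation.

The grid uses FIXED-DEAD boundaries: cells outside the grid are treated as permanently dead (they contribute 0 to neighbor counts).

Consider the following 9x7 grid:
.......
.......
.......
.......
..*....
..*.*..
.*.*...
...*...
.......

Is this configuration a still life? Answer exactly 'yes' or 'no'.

Compute generation 1 and compare to generation 0 (given above):
Generation 1:
.......
.......
.......
.......
...*...
.**....
...**..
..*....
.......
Cell (4,2) differs: gen0=1 vs gen1=0 -> NOT a still life.

Answer: no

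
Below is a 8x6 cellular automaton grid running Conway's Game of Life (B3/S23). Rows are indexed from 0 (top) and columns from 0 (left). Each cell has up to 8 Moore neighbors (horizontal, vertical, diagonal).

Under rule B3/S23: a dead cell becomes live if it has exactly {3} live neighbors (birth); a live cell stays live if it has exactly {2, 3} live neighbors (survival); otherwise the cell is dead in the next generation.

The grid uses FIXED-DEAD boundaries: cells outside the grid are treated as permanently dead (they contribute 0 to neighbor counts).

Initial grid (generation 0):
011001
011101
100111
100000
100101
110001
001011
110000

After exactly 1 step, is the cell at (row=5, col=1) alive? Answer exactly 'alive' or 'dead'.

Simulating step by step:
Generation 0 (given above): 23 live cells
Generation 1: 23 live cells
010110
100001
100101
110101
100010
111101
001011
010000

Cell (5,1) at generation 1: 1 -> alive

Answer: alive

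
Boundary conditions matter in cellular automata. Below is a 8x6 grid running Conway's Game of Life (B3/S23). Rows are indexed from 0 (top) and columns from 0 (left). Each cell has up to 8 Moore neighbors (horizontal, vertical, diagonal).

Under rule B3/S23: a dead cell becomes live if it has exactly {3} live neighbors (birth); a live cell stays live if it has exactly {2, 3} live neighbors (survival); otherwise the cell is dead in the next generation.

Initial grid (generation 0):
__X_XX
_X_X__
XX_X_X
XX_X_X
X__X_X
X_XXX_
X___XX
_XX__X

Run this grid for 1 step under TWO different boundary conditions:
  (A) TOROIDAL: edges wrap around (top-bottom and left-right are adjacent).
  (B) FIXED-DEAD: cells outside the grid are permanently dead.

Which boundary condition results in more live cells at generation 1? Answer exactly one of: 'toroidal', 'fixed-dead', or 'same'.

Under TOROIDAL boundary, generation 1:
____XX
_X_X__
___X_X
___X__
______
__X___
______
_XX___
Population = 10

Under FIXED-DEAD boundary, generation 1:
__XXX_
XX_X_X
___X__
___X_X
X____X
X_X___
X____X
_X__XX
Population = 19

Comparison: toroidal=10, fixed-dead=19 -> fixed-dead

Answer: fixed-dead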